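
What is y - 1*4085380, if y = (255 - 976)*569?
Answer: -4495629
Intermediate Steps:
y = -410249 (y = -721*569 = -410249)
y - 1*4085380 = -410249 - 1*4085380 = -410249 - 4085380 = -4495629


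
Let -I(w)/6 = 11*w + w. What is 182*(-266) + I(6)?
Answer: -48844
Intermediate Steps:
I(w) = -72*w (I(w) = -6*(11*w + w) = -72*w)
182*(-266) + I(6) = 182*(-266) - 72*6 = -48412 - 432 = -48844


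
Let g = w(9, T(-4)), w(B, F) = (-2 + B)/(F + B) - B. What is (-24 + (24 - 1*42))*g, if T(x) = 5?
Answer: 357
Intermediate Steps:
w(B, F) = -B + (-2 + B)/(B + F) (w(B, F) = (-2 + B)/(B + F) - B = -B + (-2 + B)/(B + F))
g = -17/2 (g = (-2 + 9 - 1*9² - 1*9*5)/(9 + 5) = (-2 + 9 - 1*81 - 45)/14 = (-2 + 9 - 81 - 45)/14 = (1/14)*(-119) = -17/2 ≈ -8.5000)
(-24 + (24 - 1*42))*g = (-24 + (24 - 1*42))*(-17/2) = (-24 + (24 - 42))*(-17/2) = (-24 - 18)*(-17/2) = -42*(-17/2) = 357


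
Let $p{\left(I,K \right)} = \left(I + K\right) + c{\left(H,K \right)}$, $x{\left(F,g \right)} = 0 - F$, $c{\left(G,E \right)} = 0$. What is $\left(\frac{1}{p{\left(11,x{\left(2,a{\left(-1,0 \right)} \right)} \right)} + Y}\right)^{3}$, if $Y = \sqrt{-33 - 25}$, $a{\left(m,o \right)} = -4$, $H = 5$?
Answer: $\frac{1}{\left(9 + i \sqrt{58}\right)^{3}} \approx -0.00031166 - 0.00052462 i$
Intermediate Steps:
$x{\left(F,g \right)} = - F$
$p{\left(I,K \right)} = I + K$ ($p{\left(I,K \right)} = \left(I + K\right) + 0 = I + K$)
$Y = i \sqrt{58}$ ($Y = \sqrt{-58} = i \sqrt{58} \approx 7.6158 i$)
$\left(\frac{1}{p{\left(11,x{\left(2,a{\left(-1,0 \right)} \right)} \right)} + Y}\right)^{3} = \left(\frac{1}{\left(11 - 2\right) + i \sqrt{58}}\right)^{3} = \left(\frac{1}{9 + i \sqrt{58}}\right)^{3} = \frac{1}{\left(9 + i \sqrt{58}\right)^{3}}$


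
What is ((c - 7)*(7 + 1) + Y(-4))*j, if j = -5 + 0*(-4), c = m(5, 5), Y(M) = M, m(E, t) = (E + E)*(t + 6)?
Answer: -4100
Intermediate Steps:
m(E, t) = 2*E*(6 + t) (m(E, t) = (2*E)*(6 + t) = 2*E*(6 + t))
c = 110 (c = 2*5*(6 + 5) = 2*5*11 = 110)
j = -5 (j = -5 + 0 = -5)
((c - 7)*(7 + 1) + Y(-4))*j = ((110 - 7)*(7 + 1) - 4)*(-5) = (103*8 - 4)*(-5) = (824 - 4)*(-5) = 820*(-5) = -4100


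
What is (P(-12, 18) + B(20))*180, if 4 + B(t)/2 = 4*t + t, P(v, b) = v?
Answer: 32400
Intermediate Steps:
B(t) = -8 + 10*t (B(t) = -8 + 2*(4*t + t) = -8 + 2*(5*t) = -8 + 10*t)
(P(-12, 18) + B(20))*180 = (-12 + (-8 + 10*20))*180 = (-12 + (-8 + 200))*180 = (-12 + 192)*180 = 180*180 = 32400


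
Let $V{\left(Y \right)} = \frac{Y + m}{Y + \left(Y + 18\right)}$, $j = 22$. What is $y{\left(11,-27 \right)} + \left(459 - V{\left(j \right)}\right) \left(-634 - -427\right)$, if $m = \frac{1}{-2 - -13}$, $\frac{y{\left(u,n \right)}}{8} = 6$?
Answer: $- \frac{64715829}{682} \approx -94891.0$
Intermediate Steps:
$y{\left(u,n \right)} = 48$ ($y{\left(u,n \right)} = 8 \cdot 6 = 48$)
$m = \frac{1}{11}$ ($m = \frac{1}{-2 + 13} = \frac{1}{11} \approx 0.090909$)
$V{\left(Y \right)} = \frac{\frac{1}{11} + Y}{18 + 2 Y}$ ($V{\left(Y \right)} = \frac{Y + \frac{1}{11}}{Y + \left(Y + 18\right)} = \frac{\frac{1}{11} + Y}{Y + \left(18 + Y\right)} = \frac{\frac{1}{11} + Y}{18 + 2 Y}$)
$y{\left(11,-27 \right)} + \left(459 - V{\left(j \right)}\right) \left(-634 - -427\right) = 48 + \left(459 - \frac{1 + 11 \cdot 22}{22 \left(9 + 22\right)}\right) \left(-634 - -427\right) = 48 + \left(459 - \frac{1 + 242}{22 \cdot 31}\right) \left(-634 + 427\right) = 48 + \left(459 - \frac{1}{22} \cdot \frac{1}{31} \cdot 243\right) \left(-207\right) = 48 + \left(459 - \frac{243}{682}\right) \left(-207\right) = 48 + \frac{312795}{682} \left(-207\right) = 48 - \frac{64748565}{682} = - \frac{64715829}{682}$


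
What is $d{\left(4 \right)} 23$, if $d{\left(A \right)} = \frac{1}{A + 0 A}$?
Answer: $\frac{23}{4} \approx 5.75$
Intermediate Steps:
$d{\left(A \right)} = \frac{1}{A}$ ($d{\left(A \right)} = \frac{1}{A + 0} = \frac{1}{A}$)
$d{\left(4 \right)} 23 = \frac{1}{4} \cdot 23 = \frac{23}{4}$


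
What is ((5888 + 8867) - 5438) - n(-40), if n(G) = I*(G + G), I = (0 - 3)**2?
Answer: 10037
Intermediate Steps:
I = 9 (I = (-3)**2 = 9)
n(G) = 18*G (n(G) = 9*(G + G) = 9*(2*G) = 18*G)
((5888 + 8867) - 5438) - n(-40) = ((5888 + 8867) - 5438) - 18*(-40) = (14755 - 5438) - 1*(-720) = 9317 + 720 = 10037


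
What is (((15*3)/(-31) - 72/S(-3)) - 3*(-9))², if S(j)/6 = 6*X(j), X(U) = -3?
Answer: 5943844/8649 ≈ 687.23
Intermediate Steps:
S(j) = -108 (S(j) = 6*(6*(-3)) = 6*(-18) = -108)
(((15*3)/(-31) - 72/S(-3)) - 3*(-9))² = (((15*3)/(-31) - 72/(-108)) - 3*(-9))² = ((45*(-1/31) - 72*(-1/108)) + 27)² = ((-45/31 + ⅔) + 27)² = (-73/93 + 27)² = (2438/93)² = 5943844/8649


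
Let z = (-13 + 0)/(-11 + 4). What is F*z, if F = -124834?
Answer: -1622842/7 ≈ -2.3183e+5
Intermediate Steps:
z = 13/7 (z = -13/(-7) = -13*(-1/7) = 13/7 ≈ 1.8571)
F*z = -124834*13/7 = -1622842/7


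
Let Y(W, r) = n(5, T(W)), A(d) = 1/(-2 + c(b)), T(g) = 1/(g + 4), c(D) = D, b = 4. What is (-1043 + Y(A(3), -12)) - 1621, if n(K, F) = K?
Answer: -2659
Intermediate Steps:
T(g) = 1/(4 + g)
A(d) = ½ (A(d) = 1/(-2 + 4) = 1/2 = ½)
Y(W, r) = 5
(-1043 + Y(A(3), -12)) - 1621 = (-1043 + 5) - 1621 = -1038 - 1621 = -2659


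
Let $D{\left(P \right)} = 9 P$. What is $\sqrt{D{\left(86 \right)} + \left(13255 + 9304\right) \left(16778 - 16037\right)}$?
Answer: $\sqrt{16716993} \approx 4088.6$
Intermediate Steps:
$\sqrt{D{\left(86 \right)} + \left(13255 + 9304\right) \left(16778 - 16037\right)} = \sqrt{9 \cdot 86 + \left(13255 + 9304\right) \left(16778 - 16037\right)} = \sqrt{774 + 22559 \cdot 741} = \sqrt{774 + 16716219} = \sqrt{16716993}$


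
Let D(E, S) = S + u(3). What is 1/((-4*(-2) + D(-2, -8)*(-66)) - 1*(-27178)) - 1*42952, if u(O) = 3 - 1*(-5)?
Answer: -1167693071/27186 ≈ -42952.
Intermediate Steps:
u(O) = 8 (u(O) = 3 + 5 = 8)
D(E, S) = 8 + S (D(E, S) = S + 8 = 8 + S)
1/((-4*(-2) + D(-2, -8)*(-66)) - 1*(-27178)) - 1*42952 = 1/((-4*(-2) + (8 - 8)*(-66)) - 1*(-27178)) - 1*42952 = 1/((8 + 0*(-66)) + 27178) - 42952 = 1/((8 + 0) + 27178) - 42952 = 1/(8 + 27178) - 42952 = 1/27186 - 42952 = -1167693071/27186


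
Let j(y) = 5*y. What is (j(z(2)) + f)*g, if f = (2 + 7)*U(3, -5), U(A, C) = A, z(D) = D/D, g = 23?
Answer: 736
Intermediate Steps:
z(D) = 1
f = 27 (f = (2 + 7)*3 = 9*3 = 27)
(j(z(2)) + f)*g = (5*1 + 27)*23 = (5 + 27)*23 = 32*23 = 736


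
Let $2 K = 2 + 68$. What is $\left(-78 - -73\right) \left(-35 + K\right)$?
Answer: $0$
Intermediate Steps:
$K = 35$ ($K = \frac{2 + 68}{2} = \frac{1}{2} \cdot 70 = 35$)
$\left(-78 - -73\right) \left(-35 + K\right) = \left(-78 - -73\right) \left(-35 + 35\right) = \left(-78 + 73\right) 0 = \left(-5\right) 0 = 0$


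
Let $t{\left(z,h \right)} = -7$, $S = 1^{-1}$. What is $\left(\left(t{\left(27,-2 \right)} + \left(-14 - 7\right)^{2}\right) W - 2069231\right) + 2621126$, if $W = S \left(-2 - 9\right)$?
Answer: $547121$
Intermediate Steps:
$S = 1$
$W = -11$ ($W = 1 \left(-2 - 9\right) = 1 \left(-11\right) = -11$)
$\left(\left(t{\left(27,-2 \right)} + \left(-14 - 7\right)^{2}\right) W - 2069231\right) + 2621126 = \left(\left(-7 + \left(-14 - 7\right)^{2}\right) \left(-11\right) - 2069231\right) + 2621126 = \left(\left(-7 + \left(-21\right)^{2}\right) \left(-11\right) - 2069231\right) + 2621126 = \left(\left(-7 + 441\right) \left(-11\right) - 2069231\right) + 2621126 = \left(434 \left(-11\right) - 2069231\right) + 2621126 = \left(-4774 - 2069231\right) + 2621126 = -2074005 + 2621126 = 547121$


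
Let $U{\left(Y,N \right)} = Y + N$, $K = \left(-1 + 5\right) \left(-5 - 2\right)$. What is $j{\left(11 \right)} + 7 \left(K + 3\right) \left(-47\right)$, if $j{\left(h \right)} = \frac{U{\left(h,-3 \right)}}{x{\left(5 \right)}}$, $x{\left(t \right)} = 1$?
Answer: $8233$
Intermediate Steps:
$K = -28$ ($K = 4 \left(-5 - 2\right) = 4 \left(-7\right) = -28$)
$U{\left(Y,N \right)} = N + Y$
$j{\left(h \right)} = -3 + h$ ($j{\left(h \right)} = \frac{-3 + h}{1} = \left(-3 + h\right) 1 = -3 + h$)
$j{\left(11 \right)} + 7 \left(K + 3\right) \left(-47\right) = \left(-3 + 11\right) + 7 \left(-28 + 3\right) \left(-47\right) = 8 + 7 \left(-25\right) \left(-47\right) = 8 - -8225 = 8 + 8225 = 8233$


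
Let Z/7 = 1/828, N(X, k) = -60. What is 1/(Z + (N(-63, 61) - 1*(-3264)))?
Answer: 828/2652919 ≈ 0.00031211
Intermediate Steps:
Z = 7/828 ≈ 0.0084541
1/(Z + (N(-63, 61) - 1*(-3264))) = 1/(7/828 + (-60 - 1*(-3264))) = 1/(7/828 + (-60 + 3264)) = 1/(7/828 + 3204) = 1/(2652919/828) = 828/2652919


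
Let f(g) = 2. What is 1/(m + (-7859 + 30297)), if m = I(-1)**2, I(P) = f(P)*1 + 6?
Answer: 1/22502 ≈ 4.4441e-5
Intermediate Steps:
I(P) = 8 (I(P) = 2*1 + 6 = 2 + 6 = 8)
m = 64 (m = 8**2 = 64)
1/(m + (-7859 + 30297)) = 1/(64 + (-7859 + 30297)) = 1/(64 + 22438) = 1/22502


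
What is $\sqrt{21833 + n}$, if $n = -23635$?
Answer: $i \sqrt{1802} \approx 42.45 i$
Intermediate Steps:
$\sqrt{21833 + n} = \sqrt{21833 - 23635} = \sqrt{-1802} = i \sqrt{1802}$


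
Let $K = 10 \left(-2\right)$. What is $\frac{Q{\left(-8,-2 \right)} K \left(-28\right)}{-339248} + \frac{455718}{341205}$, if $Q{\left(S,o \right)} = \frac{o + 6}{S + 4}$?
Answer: $\frac{460691949}{344503315} \approx 1.3373$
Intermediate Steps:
$K = -20$
$Q{\left(S,o \right)} = \frac{6 + o}{4 + S}$
$\frac{Q{\left(-8,-2 \right)} K \left(-28\right)}{-339248} + \frac{455718}{341205} = \frac{\frac{6 - 2}{4 - 8} \left(-20\right) \left(-28\right)}{-339248} + \frac{455718}{341205} = \frac{1}{-4} \cdot 4 \left(-20\right) \left(-28\right) \left(- \frac{1}{339248}\right) + 455718 \cdot \frac{1}{341205} = \left(- \frac{1}{4}\right) 4 \left(-20\right) \left(-28\right) \left(- \frac{1}{339248}\right) + \frac{151906}{113735} = \left(-1\right) \left(-20\right) \left(-28\right) \left(- \frac{1}{339248}\right) + \frac{151906}{113735} = 20 \left(-28\right) \left(- \frac{1}{339248}\right) + \frac{151906}{113735} = \left(-560\right) \left(- \frac{1}{339248}\right) + \frac{151906}{113735} = \frac{5}{3029} + \frac{151906}{113735} = \frac{460691949}{344503315}$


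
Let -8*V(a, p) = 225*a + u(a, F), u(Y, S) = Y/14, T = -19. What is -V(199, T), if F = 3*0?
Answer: 627049/112 ≈ 5598.6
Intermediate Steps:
F = 0
u(Y, S) = Y/14 (u(Y, S) = Y*(1/14) = Y/14)
V(a, p) = -3151*a/112 (V(a, p) = -(225*a + a/14)/8 = -3151*a/112)
-V(199, T) = -(-3151)*199/112 = -1*(-627049/112) = 627049/112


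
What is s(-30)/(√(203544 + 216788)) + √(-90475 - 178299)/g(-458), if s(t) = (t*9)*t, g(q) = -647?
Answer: 4050*√105083/105083 - I*√268774/647 ≈ 12.494 - 0.80129*I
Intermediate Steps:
s(t) = 9*t² (s(t) = (9*t)*t = 9*t²)
s(-30)/(√(203544 + 216788)) + √(-90475 - 178299)/g(-458) = (9*(-30)²)/(√(203544 + 216788)) + √(-90475 - 178299)/(-647) = (9*900)/(√420332) + √(-268774)*(-1/647) = 8100/((2*√105083)) + (I*√268774)*(-1/647) = 8100*(√105083/210166) - I*√268774/647 = 4050*√105083/105083 - I*√268774/647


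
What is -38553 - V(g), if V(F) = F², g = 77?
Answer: -44482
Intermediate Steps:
-38553 - V(g) = -38553 - 1*77² = -38553 - 1*5929 = -38553 - 5929 = -44482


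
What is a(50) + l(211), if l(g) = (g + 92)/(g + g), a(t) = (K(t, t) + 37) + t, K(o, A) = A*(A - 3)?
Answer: 1028717/422 ≈ 2437.7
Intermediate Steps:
K(o, A) = A*(-3 + A)
a(t) = 37 + t + t*(-3 + t) (a(t) = (t*(-3 + t) + 37) + t = (37 + t*(-3 + t)) + t = 37 + t + t*(-3 + t))
l(g) = (92 + g)/(2*g) (l(g) = (92 + g)/((2*g)) = (92 + g)*(1/(2*g)) = (92 + g)/(2*g))
a(50) + l(211) = (37 + 50 + 50*(-3 + 50)) + (½)*(92 + 211)/211 = (37 + 50 + 50*47) + (½)*(1/211)*303 = (37 + 50 + 2350) + 303/422 = 2437 + 303/422 = 1028717/422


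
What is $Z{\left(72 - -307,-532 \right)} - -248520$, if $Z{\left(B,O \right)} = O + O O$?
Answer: $531012$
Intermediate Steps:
$Z{\left(B,O \right)} = O + O^{2}$
$Z{\left(72 - -307,-532 \right)} - -248520 = - 532 \left(1 - 532\right) - -248520 = \left(-532\right) \left(-531\right) + 248520 = 282492 + 248520 = 531012$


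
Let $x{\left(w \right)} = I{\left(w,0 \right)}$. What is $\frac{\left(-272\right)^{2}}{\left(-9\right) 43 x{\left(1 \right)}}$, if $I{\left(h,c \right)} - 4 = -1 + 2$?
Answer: $- \frac{73984}{1935} \approx -38.235$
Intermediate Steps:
$I{\left(h,c \right)} = 5$ ($I{\left(h,c \right)} = 4 + \left(-1 + 2\right) = 4 + 1 = 5$)
$x{\left(w \right)} = 5$
$\frac{\left(-272\right)^{2}}{\left(-9\right) 43 x{\left(1 \right)}} = \frac{\left(-272\right)^{2}}{\left(-9\right) 43 \cdot 5} = \frac{73984}{\left(-387\right) 5} = \frac{73984}{-1935} = 73984 \left(- \frac{1}{1935}\right) = - \frac{73984}{1935}$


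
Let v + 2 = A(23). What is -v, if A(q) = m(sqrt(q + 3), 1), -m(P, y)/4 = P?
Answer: 2 + 4*sqrt(26) ≈ 22.396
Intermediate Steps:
m(P, y) = -4*P
A(q) = -4*sqrt(3 + q) (A(q) = -4*sqrt(q + 3) = -4*sqrt(3 + q))
v = -2 - 4*sqrt(26) (v = -2 - 4*sqrt(3 + 23) = -2 - 4*sqrt(26) ≈ -22.396)
-v = -(-2 - 4*sqrt(26)) = 2 + 4*sqrt(26)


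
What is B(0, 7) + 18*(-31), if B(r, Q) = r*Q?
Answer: -558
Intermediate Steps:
B(r, Q) = Q*r
B(0, 7) + 18*(-31) = 7*0 + 18*(-31) = 0 - 558 = -558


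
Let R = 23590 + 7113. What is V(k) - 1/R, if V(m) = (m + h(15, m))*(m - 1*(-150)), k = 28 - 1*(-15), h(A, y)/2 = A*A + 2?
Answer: 2945062462/30703 ≈ 95921.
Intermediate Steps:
h(A, y) = 4 + 2*A² (h(A, y) = 2*(A*A + 2) = 2*(A² + 2) = 2*(2 + A²) = 4 + 2*A²)
R = 30703
k = 43 (k = 28 + 15 = 43)
V(m) = (150 + m)*(454 + m) (V(m) = (m + (4 + 2*15²))*(m - 1*(-150)) = (m + (4 + 2*225))*(m + 150) = (m + (4 + 450))*(150 + m) = (m + 454)*(150 + m) = (454 + m)*(150 + m) = (150 + m)*(454 + m))
V(k) - 1/R = (68100 + 43² + 604*43) - 1/30703 = (68100 + 1849 + 25972) - 1*1/30703 = 95921 - 1/30703 = 2945062462/30703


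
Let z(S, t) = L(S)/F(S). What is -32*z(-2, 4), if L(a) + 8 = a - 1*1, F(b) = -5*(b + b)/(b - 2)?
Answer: -352/5 ≈ -70.400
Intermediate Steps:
F(b) = -10*b/(-2 + b) (F(b) = -5*2*b/(-2 + b) = -10*b/(-2 + b))
L(a) = -9 + a (L(a) = -8 + (a - 1*1) = -8 + (a - 1) = -8 + (-1 + a) = -9 + a)
z(S, t) = -(-9 + S)*(-2 + S)/(10*S) (z(S, t) = (-9 + S)/((-10*S/(-2 + S))) = (-9 + S)*(-(-2 + S)/(10*S)) = -(-9 + S)*(-2 + S)/(10*S))
-32*z(-2, 4) = -(-16)*(-9 - 2)*(-2 - 2)/(5*(-2)) = -(-16)*(-1)*(-11)*(-4)/(5*2) = -32*11/5 = -352/5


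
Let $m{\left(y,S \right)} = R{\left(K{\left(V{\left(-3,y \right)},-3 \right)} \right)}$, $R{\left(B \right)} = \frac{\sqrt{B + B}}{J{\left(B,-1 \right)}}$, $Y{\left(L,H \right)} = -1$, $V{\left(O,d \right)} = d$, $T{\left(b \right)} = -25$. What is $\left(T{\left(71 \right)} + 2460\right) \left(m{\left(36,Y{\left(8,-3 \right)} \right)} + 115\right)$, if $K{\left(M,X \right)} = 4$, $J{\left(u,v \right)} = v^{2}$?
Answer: $280025 + 4870 \sqrt{2} \approx 2.8691 \cdot 10^{5}$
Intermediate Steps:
$R{\left(B \right)} = \sqrt{2} \sqrt{B}$ ($R{\left(B \right)} = \frac{\sqrt{B + B}}{\left(-1\right)^{2}} = \frac{\sqrt{2 B}}{1} = \sqrt{2} \sqrt{B} 1 = \sqrt{2} \sqrt{B}$)
$m{\left(y,S \right)} = 2 \sqrt{2}$ ($m{\left(y,S \right)} = \sqrt{2} \sqrt{4} = \sqrt{2} \cdot 2 = 2 \sqrt{2}$)
$\left(T{\left(71 \right)} + 2460\right) \left(m{\left(36,Y{\left(8,-3 \right)} \right)} + 115\right) = \left(-25 + 2460\right) \left(2 \sqrt{2} + 115\right) = 2435 \left(115 + 2 \sqrt{2}\right) = 280025 + 4870 \sqrt{2}$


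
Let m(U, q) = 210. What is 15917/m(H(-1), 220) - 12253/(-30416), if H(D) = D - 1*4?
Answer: 243352301/3193680 ≈ 76.198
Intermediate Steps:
H(D) = -4 + D (H(D) = D - 4 = -4 + D)
15917/m(H(-1), 220) - 12253/(-30416) = 15917/210 - 12253/(-30416) = 15917*(1/210) - 12253*(-1/30416) = 15917/210 + 12253/30416 = 243352301/3193680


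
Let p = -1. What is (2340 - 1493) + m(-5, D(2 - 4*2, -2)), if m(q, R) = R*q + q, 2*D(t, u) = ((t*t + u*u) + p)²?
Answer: -5921/2 ≈ -2960.5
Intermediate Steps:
D(t, u) = (-1 + t² + u²)²/2 (D(t, u) = ((t*t + u*u) - 1)²/2 = ((t² + u²) - 1)²/2 = (-1 + t² + u²)²/2)
m(q, R) = q + R*q
(2340 - 1493) + m(-5, D(2 - 4*2, -2)) = (2340 - 1493) - 5*(1 + (-1 + (2 - 4*2)² + (-2)²)²/2) = 847 - 5*(1 + (-1 + (2 - 8)² + 4)²/2) = 847 - 5*(1 + (-1 + (-6)² + 4)²/2) = 847 - 5*(1 + (-1 + 36 + 4)²/2) = 847 - 5*(1 + (½)*39²) = 847 - 5*(1 + (½)*1521) = 847 - 5*(1 + 1521/2) = 847 - 5*1523/2 = 847 - 7615/2 = -5921/2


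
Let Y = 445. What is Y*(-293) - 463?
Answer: -130848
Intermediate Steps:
Y*(-293) - 463 = 445*(-293) - 463 = -130385 - 463 = -130848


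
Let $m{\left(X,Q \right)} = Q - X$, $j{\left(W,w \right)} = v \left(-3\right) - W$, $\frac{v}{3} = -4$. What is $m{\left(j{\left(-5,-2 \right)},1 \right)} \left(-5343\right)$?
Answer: $213720$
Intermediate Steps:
$v = -12$ ($v = 3 \left(-4\right) = -12$)
$j{\left(W,w \right)} = 36 - W$ ($j{\left(W,w \right)} = \left(-12\right) \left(-3\right) - W = 36 - W$)
$m{\left(j{\left(-5,-2 \right)},1 \right)} \left(-5343\right) = \left(1 - \left(36 - -5\right)\right) \left(-5343\right) = \left(1 - \left(36 + 5\right)\right) \left(-5343\right) = \left(1 - 41\right) \left(-5343\right) = \left(-40\right) \left(-5343\right) = 213720$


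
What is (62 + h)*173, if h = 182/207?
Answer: 2251768/207 ≈ 10878.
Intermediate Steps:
h = 182/207 (h = 182*(1/207) = 182/207 ≈ 0.87923)
(62 + h)*173 = (62 + 182/207)*173 = (13016/207)*173 = 2251768/207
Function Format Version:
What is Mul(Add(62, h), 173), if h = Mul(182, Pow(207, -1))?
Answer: Rational(2251768, 207) ≈ 10878.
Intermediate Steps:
h = Rational(182, 207) (h = Mul(182, Rational(1, 207)) = Rational(182, 207) ≈ 0.87923)
Mul(Add(62, h), 173) = Mul(Add(62, Rational(182, 207)), 173) = Mul(Rational(13016, 207), 173) = Rational(2251768, 207)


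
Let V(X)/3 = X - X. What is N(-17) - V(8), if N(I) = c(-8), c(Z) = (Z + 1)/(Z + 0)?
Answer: 7/8 ≈ 0.87500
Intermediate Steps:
c(Z) = (1 + Z)/Z
V(X) = 0 (V(X) = 3*(X - X) = 3*0 = 0)
N(I) = 7/8 (N(I) = (1 - 8)/(-8) = -⅛*(-7) = 7/8)
N(-17) - V(8) = 7/8 - 1*0 = 7/8 + 0 = 7/8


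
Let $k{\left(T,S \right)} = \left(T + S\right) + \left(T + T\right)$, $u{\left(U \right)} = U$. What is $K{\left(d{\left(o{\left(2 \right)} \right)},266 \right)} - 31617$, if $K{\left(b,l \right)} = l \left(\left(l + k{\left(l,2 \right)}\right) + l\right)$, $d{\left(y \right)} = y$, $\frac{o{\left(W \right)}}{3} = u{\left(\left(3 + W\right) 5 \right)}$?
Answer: $322695$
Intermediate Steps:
$o{\left(W \right)} = 45 + 15 W$ ($o{\left(W \right)} = 3 \left(3 + W\right) 5 = 3 \left(15 + 5 W\right) = 45 + 15 W$)
$k{\left(T,S \right)} = S + 3 T$ ($k{\left(T,S \right)} = \left(S + T\right) + 2 T = S + 3 T$)
$K{\left(b,l \right)} = l \left(2 + 5 l\right)$ ($K{\left(b,l \right)} = l \left(\left(l + \left(2 + 3 l\right)\right) + l\right) = l \left(\left(2 + 4 l\right) + l\right) = l \left(2 + 5 l\right)$)
$K{\left(d{\left(o{\left(2 \right)} \right)},266 \right)} - 31617 = 266 \left(2 + 5 \cdot 266\right) - 31617 = 266 \left(2 + 1330\right) - 31617 = 266 \cdot 1332 - 31617 = 354312 - 31617 = 322695$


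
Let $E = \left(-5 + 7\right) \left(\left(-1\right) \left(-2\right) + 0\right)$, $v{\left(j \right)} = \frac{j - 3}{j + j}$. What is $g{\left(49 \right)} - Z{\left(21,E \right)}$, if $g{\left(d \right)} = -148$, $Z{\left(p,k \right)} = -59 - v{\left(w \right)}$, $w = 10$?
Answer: $- \frac{1773}{20} \approx -88.65$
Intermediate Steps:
$v{\left(j \right)} = \frac{-3 + j}{2 j}$
$E = 4$ ($E = 2 \left(2 + 0\right) = 2 \cdot 2 = 4$)
$Z{\left(p,k \right)} = - \frac{1187}{20}$ ($Z{\left(p,k \right)} = -59 - \frac{-3 + 10}{2 \cdot 10} = -59 - \frac{1}{2} \cdot \frac{1}{10} \cdot 7 = -59 - \frac{7}{20} = - \frac{1187}{20}$)
$g{\left(49 \right)} - Z{\left(21,E \right)} = -148 - - \frac{1187}{20} = -148 + \frac{1187}{20} = - \frac{1773}{20}$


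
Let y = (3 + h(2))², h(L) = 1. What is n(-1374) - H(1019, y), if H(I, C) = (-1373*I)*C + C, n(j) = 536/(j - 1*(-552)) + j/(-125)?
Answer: 1150049223214/51375 ≈ 2.2385e+7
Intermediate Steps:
y = 16 (y = (3 + 1)² = 4² = 16)
n(j) = 536/(552 + j) - j/125 (n(j) = 536/(j + 552) + j*(-1/125) = 536/(552 + j) - j/125)
H(I, C) = C - 1373*C*I (H(I, C) = -1373*C*I + C = C - 1373*C*I)
n(-1374) - H(1019, y) = (67000 - 1*(-1374)² - 552*(-1374))/(125*(552 - 1374)) - 16*(1 - 1373*1019) = (1/125)*(67000 - 1*1887876 + 758448)/(-822) - 16*(1 - 1399087) = (1/125)*(-1/822)*(67000 - 1887876 + 758448) - 16*(-1399086) = (1/125)*(-1/822)*(-1062428) - 1*(-22385376) = 531214/51375 + 22385376 = 1150049223214/51375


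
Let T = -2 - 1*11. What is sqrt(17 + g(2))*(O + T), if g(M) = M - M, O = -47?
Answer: -60*sqrt(17) ≈ -247.39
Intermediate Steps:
g(M) = 0
T = -13 (T = -2 - 11 = -13)
sqrt(17 + g(2))*(O + T) = sqrt(17 + 0)*(-47 - 13) = sqrt(17)*(-60) = -60*sqrt(17)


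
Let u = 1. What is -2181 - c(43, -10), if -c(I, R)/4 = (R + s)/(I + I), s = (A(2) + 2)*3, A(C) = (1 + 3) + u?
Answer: -93761/43 ≈ -2180.5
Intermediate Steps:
A(C) = 5 (A(C) = (1 + 3) + 1 = 4 + 1 = 5)
s = 21 (s = (5 + 2)*3 = 7*3 = 21)
c(I, R) = -2*(21 + R)/I (c(I, R) = -4*(R + 21)/(I + I) = -4*(21 + R)/(2*I) = -4*(21 + R)*1/(2*I) = -2*(21 + R)/I)
-2181 - c(43, -10) = -2181 - 2*(-21 - 1*(-10))/43 = -2181 - 2*(-21 + 10)/43 = -2181 - 2*(-11)/43 = -2181 - 1*(-22/43) = -2181 + 22/43 = -93761/43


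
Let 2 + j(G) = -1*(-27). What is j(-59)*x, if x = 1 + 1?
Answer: 50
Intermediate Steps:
j(G) = 25 (j(G) = -2 - 1*(-27) = -2 + 27 = 25)
x = 2
j(-59)*x = 25*2 = 50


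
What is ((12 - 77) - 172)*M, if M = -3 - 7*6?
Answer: 10665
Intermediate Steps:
M = -45 (M = -3 - 42 = -45)
((12 - 77) - 172)*M = ((12 - 77) - 172)*(-45) = (-65 - 172)*(-45) = -237*(-45) = 10665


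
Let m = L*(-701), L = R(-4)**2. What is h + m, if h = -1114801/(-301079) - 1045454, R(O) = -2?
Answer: -315607355581/301079 ≈ -1.0483e+6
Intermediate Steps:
L = 4 (L = (-2)**2 = 4)
m = -2804 (m = 4*(-701) = -2804)
h = -314763130065/301079 (h = -1114801*(-1/301079) - 1045454 = 1114801/301079 - 1045454 = -314763130065/301079 ≈ -1.0455e+6)
h + m = -314763130065/301079 - 2804 = -315607355581/301079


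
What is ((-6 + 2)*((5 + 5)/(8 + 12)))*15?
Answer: -30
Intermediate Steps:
((-6 + 2)*((5 + 5)/(8 + 12)))*15 = -40/20*15 = -4*1/2*15 = -2*15 = -30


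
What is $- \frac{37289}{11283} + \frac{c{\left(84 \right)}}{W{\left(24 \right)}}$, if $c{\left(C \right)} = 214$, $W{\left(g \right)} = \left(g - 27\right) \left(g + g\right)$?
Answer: $- \frac{1297363}{270792} \approx -4.791$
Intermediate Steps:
$W{\left(g \right)} = 2 g \left(-27 + g\right)$ ($W{\left(g \right)} = \left(-27 + g\right) 2 g = 2 g \left(-27 + g\right)$)
$- \frac{37289}{11283} + \frac{c{\left(84 \right)}}{W{\left(24 \right)}} = - \frac{37289}{11283} + \frac{214}{2 \cdot 24 \left(-27 + 24\right)} = \left(-37289\right) \frac{1}{11283} + \frac{214}{2 \cdot 24 \left(-3\right)} = - \frac{37289}{11283} + \frac{214}{-144} = - \frac{37289}{11283} + 214 \left(- \frac{1}{144}\right) = - \frac{37289}{11283} - \frac{107}{72} = - \frac{1297363}{270792}$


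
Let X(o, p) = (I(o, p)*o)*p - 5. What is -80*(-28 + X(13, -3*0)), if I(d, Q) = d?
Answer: 2640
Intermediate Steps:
X(o, p) = -5 + p*o**2 (X(o, p) = (o*o)*p - 5 = o**2*p - 5 = p*o**2 - 5 = -5 + p*o**2)
-80*(-28 + X(13, -3*0)) = -80*(-28 + (-5 - 3*0*13**2)) = -80*(-28 + (-5 + 0*169)) = -80*(-28 + (-5 + 0)) = -80*(-28 - 5) = -80*(-33) = 2640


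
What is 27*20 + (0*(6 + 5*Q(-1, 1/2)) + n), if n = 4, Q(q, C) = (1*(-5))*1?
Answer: 544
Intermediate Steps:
Q(q, C) = -5 (Q(q, C) = -5*1 = -5)
27*20 + (0*(6 + 5*Q(-1, 1/2)) + n) = 27*20 + (0*(6 + 5*(-5)) + 4) = 540 + (0*(6 - 25) + 4) = 540 + (0*(-19) + 4) = 540 + (0 + 4) = 540 + 4 = 544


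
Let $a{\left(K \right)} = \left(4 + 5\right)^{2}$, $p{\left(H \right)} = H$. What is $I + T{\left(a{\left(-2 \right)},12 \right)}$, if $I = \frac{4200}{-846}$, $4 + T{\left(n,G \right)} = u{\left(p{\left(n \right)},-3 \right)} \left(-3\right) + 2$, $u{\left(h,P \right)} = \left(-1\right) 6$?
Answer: $\frac{1556}{141} \approx 11.035$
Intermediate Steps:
$u{\left(h,P \right)} = -6$
$a{\left(K \right)} = 81$ ($a{\left(K \right)} = 9^{2} = 81$)
$T{\left(n,G \right)} = 16$ ($T{\left(n,G \right)} = -4 + \left(\left(-6\right) \left(-3\right) + 2\right) = -4 + \left(18 + 2\right) = -4 + 20 = 16$)
$I = - \frac{700}{141}$ ($I = 4200 \left(- \frac{1}{846}\right) = - \frac{700}{141} \approx -4.9645$)
$I + T{\left(a{\left(-2 \right)},12 \right)} = - \frac{700}{141} + 16 = \frac{1556}{141}$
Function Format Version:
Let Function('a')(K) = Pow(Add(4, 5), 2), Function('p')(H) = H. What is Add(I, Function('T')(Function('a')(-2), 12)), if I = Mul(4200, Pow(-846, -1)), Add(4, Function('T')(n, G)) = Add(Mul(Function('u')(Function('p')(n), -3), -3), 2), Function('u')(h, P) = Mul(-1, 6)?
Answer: Rational(1556, 141) ≈ 11.035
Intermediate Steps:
Function('u')(h, P) = -6
Function('a')(K) = 81 (Function('a')(K) = Pow(9, 2) = 81)
Function('T')(n, G) = 16 (Function('T')(n, G) = Add(-4, Add(Mul(-6, -3), 2)) = Add(-4, Add(18, 2)) = Add(-4, 20) = 16)
I = Rational(-700, 141) (I = Mul(4200, Rational(-1, 846)) = Rational(-700, 141) ≈ -4.9645)
Add(I, Function('T')(Function('a')(-2), 12)) = Add(Rational(-700, 141), 16) = Rational(1556, 141)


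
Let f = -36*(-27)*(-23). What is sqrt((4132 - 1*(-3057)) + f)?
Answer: I*sqrt(15167) ≈ 123.15*I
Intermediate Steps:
f = -22356 (f = 972*(-23) = -22356)
sqrt((4132 - 1*(-3057)) + f) = sqrt((4132 - 1*(-3057)) - 22356) = sqrt((4132 + 3057) - 22356) = sqrt(7189 - 22356) = sqrt(-15167) = I*sqrt(15167)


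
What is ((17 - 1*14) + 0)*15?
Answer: 45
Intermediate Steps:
((17 - 1*14) + 0)*15 = ((17 - 14) + 0)*15 = (3 + 0)*15 = 3*15 = 45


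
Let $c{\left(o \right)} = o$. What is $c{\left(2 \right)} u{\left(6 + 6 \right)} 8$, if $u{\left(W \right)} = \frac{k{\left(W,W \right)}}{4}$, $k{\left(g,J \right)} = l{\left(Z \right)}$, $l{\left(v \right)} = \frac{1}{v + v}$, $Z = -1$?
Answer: $-2$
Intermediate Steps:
$l{\left(v \right)} = \frac{1}{2 v}$
$k{\left(g,J \right)} = - \frac{1}{2}$ ($k{\left(g,J \right)} = \frac{1}{2 \left(-1\right)} = \frac{1}{2} \left(-1\right) = - \frac{1}{2}$)
$u{\left(W \right)} = - \frac{1}{8}$ ($u{\left(W \right)} = - \frac{1}{2 \cdot 4} = \left(- \frac{1}{2}\right) \frac{1}{4} = - \frac{1}{8}$)
$c{\left(2 \right)} u{\left(6 + 6 \right)} 8 = 2 \left(- \frac{1}{8}\right) 8 = \left(- \frac{1}{4}\right) 8 = -2$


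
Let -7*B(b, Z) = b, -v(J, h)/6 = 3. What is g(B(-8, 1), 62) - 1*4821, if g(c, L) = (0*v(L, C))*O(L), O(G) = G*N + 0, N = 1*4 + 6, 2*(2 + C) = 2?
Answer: -4821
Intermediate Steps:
C = -1 (C = -2 + (1/2)*2 = -2 + 1 = -1)
v(J, h) = -18 (v(J, h) = -6*3 = -18)
N = 10 (N = 4 + 6 = 10)
O(G) = 10*G (O(G) = G*10 + 0 = 10*G + 0 = 10*G)
B(b, Z) = -b/7
g(c, L) = 0 (g(c, L) = (0*(-18))*(10*L) = 0*(10*L) = 0)
g(B(-8, 1), 62) - 1*4821 = 0 - 1*4821 = 0 - 4821 = -4821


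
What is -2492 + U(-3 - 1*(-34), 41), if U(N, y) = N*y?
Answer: -1221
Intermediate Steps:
-2492 + U(-3 - 1*(-34), 41) = -2492 + (-3 - 1*(-34))*41 = -2492 + (-3 + 34)*41 = -2492 + 31*41 = -2492 + 1271 = -1221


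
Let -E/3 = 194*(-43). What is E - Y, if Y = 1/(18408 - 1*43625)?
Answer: 631080643/25217 ≈ 25026.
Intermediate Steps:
Y = -1/25217 (Y = 1/(18408 - 43625) = 1/(-25217) = -1/25217 ≈ -3.9656e-5)
E = 25026 (E = -582*(-43) = -3*(-8342) = 25026)
E - Y = 25026 - 1*(-1/25217) = 25026 + 1/25217 = 631080643/25217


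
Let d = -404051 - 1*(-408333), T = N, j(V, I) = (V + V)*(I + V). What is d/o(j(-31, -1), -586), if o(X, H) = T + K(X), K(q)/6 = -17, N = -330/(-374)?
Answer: -72794/1719 ≈ -42.347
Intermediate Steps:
j(V, I) = 2*V*(I + V) (j(V, I) = (2*V)*(I + V) = 2*V*(I + V))
N = 15/17 (N = -330*(-1/374) = 15/17 ≈ 0.88235)
T = 15/17 ≈ 0.88235
d = 4282 (d = -404051 + 408333 = 4282)
K(q) = -102 (K(q) = 6*(-17) = -102)
o(X, H) = -1719/17 (o(X, H) = 15/17 - 102 = -1719/17)
d/o(j(-31, -1), -586) = 4282/(-1719/17) = 4282*(-17/1719) = -72794/1719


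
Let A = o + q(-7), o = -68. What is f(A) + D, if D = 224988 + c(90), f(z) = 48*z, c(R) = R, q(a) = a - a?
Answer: 221814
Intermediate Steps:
q(a) = 0
A = -68 (A = -68 + 0 = -68)
D = 225078 (D = 224988 + 90 = 225078)
f(A) + D = 48*(-68) + 225078 = -3264 + 225078 = 221814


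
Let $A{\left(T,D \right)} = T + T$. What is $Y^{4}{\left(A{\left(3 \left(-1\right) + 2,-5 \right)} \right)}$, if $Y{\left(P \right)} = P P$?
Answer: $256$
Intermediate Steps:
$A{\left(T,D \right)} = 2 T$
$Y{\left(P \right)} = P^{2}$
$Y^{4}{\left(A{\left(3 \left(-1\right) + 2,-5 \right)} \right)} = \left(\left(2 \left(3 \left(-1\right) + 2\right)\right)^{2}\right)^{4} = \left(\left(2 \left(-3 + 2\right)\right)^{2}\right)^{4} = \left(\left(2 \left(-1\right)\right)^{2}\right)^{4} = \left(\left(-2\right)^{2}\right)^{4} = 4^{4} = 256$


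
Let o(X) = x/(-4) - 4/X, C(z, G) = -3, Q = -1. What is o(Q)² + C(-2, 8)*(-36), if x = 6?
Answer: 457/4 ≈ 114.25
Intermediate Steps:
o(X) = -3/2 - 4/X (o(X) = 6/(-4) - 4/X = 6*(-¼) - 4/X = -3/2 - 4/X)
o(Q)² + C(-2, 8)*(-36) = (-3/2 - 4/(-1))² - 3*(-36) = (-3/2 - 4*(-1))² + 108 = (-3/2 + 4)² + 108 = (5/2)² + 108 = 25/4 + 108 = 457/4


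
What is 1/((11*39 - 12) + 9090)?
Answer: 1/9507 ≈ 0.00010519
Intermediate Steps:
1/((11*39 - 12) + 9090) = 1/((429 - 12) + 9090) = 1/(417 + 9090) = 1/9507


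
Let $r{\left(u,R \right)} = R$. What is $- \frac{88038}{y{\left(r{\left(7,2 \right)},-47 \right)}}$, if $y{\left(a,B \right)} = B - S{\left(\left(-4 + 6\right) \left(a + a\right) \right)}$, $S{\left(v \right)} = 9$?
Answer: $\frac{44019}{28} \approx 1572.1$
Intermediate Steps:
$y{\left(a,B \right)} = -9 + B$ ($y{\left(a,B \right)} = B - 9 = -9 + B$)
$- \frac{88038}{y{\left(r{\left(7,2 \right)},-47 \right)}} = - \frac{88038}{-9 - 47} = - \frac{88038}{-56} = \left(-88038\right) \left(- \frac{1}{56}\right) = \frac{44019}{28}$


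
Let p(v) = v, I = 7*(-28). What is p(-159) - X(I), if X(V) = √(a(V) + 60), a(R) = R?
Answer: -159 - 2*I*√34 ≈ -159.0 - 11.662*I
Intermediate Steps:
I = -196
X(V) = √(60 + V) (X(V) = √(V + 60) = √(60 + V))
p(-159) - X(I) = -159 - √(60 - 196) = -159 - √(-136) = -159 - 2*I*√34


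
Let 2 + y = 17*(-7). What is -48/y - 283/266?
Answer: -21475/32186 ≈ -0.66722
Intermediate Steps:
y = -121 (y = -2 + 17*(-7) = -2 - 119 = -121)
-48/y - 283/266 = -48/(-121) - 283/266 = -48*(-1/121) - 283*1/266 = 48/121 - 283/266 = -21475/32186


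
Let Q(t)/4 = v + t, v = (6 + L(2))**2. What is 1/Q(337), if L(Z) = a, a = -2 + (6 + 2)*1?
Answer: 1/1924 ≈ 0.00051975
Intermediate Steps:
a = 6 (a = -2 + 8*1 = -2 + 8 = 6)
L(Z) = 6
v = 144 (v = (6 + 6)**2 = 12**2 = 144)
Q(t) = 576 + 4*t (Q(t) = 4*(144 + t) = 576 + 4*t)
1/Q(337) = 1/(576 + 4*337) = 1/(576 + 1348) = 1/1924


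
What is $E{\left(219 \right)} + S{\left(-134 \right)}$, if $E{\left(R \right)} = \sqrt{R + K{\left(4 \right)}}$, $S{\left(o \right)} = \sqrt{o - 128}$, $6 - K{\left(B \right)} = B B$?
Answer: $\sqrt{209} + i \sqrt{262} \approx 14.457 + 16.186 i$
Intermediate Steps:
$K{\left(B \right)} = 6 - B^{2}$ ($K{\left(B \right)} = 6 - B B = 6 - B^{2}$)
$S{\left(o \right)} = \sqrt{-128 + o}$
$E{\left(R \right)} = \sqrt{-10 + R}$ ($E{\left(R \right)} = \sqrt{R + \left(6 - 4^{2}\right)} = \sqrt{R + \left(6 - 16\right)} = \sqrt{R - 10} = \sqrt{-10 + R}$)
$E{\left(219 \right)} + S{\left(-134 \right)} = \sqrt{-10 + 219} + \sqrt{-128 - 134} = \sqrt{209} + \sqrt{-262} = \sqrt{209} + i \sqrt{262}$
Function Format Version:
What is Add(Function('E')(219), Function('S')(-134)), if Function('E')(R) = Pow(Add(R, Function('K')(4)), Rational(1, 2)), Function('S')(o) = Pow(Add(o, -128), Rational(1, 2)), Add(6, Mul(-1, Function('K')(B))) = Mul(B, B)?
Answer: Add(Pow(209, Rational(1, 2)), Mul(I, Pow(262, Rational(1, 2)))) ≈ Add(14.457, Mul(16.186, I))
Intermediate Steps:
Function('K')(B) = Add(6, Mul(-1, Pow(B, 2))) (Function('K')(B) = Add(6, Mul(-1, Mul(B, B))) = Add(6, Mul(-1, Pow(B, 2))))
Function('S')(o) = Pow(Add(-128, o), Rational(1, 2))
Function('E')(R) = Pow(Add(-10, R), Rational(1, 2)) (Function('E')(R) = Pow(Add(R, Add(6, Mul(-1, Pow(4, 2)))), Rational(1, 2)) = Pow(Add(R, Add(6, Mul(-1, 16))), Rational(1, 2)) = Pow(Add(R, Add(6, -16)), Rational(1, 2)) = Pow(Add(R, -10), Rational(1, 2)) = Pow(Add(-10, R), Rational(1, 2)))
Add(Function('E')(219), Function('S')(-134)) = Add(Pow(Add(-10, 219), Rational(1, 2)), Pow(Add(-128, -134), Rational(1, 2))) = Add(Pow(209, Rational(1, 2)), Pow(-262, Rational(1, 2))) = Add(Pow(209, Rational(1, 2)), Mul(I, Pow(262, Rational(1, 2))))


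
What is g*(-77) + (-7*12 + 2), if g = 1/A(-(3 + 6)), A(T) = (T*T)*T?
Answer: -59701/729 ≈ -81.894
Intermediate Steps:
A(T) = T³ (A(T) = T²*T = T³)
g = -1/729 (g = 1/((-(3 + 6))³) = 1/((-1*9)³) = 1/((-9)³) = 1/(-729) = -1/729 ≈ -0.0013717)
g*(-77) + (-7*12 + 2) = -1/729*(-77) + (-7*12 + 2) = 77/729 + (-84 + 2) = 77/729 - 82 = -59701/729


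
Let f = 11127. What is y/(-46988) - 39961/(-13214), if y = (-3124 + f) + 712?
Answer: 881263729/310449716 ≈ 2.8387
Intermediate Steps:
y = 8715 (y = (-3124 + 11127) + 712 = 8003 + 712 = 8715)
y/(-46988) - 39961/(-13214) = 8715/(-46988) - 39961/(-13214) = 8715*(-1/46988) - 39961*(-1/13214) = -8715/46988 + 39961/13214 = 881263729/310449716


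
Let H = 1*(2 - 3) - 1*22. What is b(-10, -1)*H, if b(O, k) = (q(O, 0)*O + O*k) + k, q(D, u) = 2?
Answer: 253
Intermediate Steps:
b(O, k) = k + 2*O + O*k (b(O, k) = (2*O + O*k) + k = k + 2*O + O*k)
H = -23 (H = 1*(-1) - 22 = -1 - 22 = -23)
b(-10, -1)*H = (-1 + 2*(-10) - 10*(-1))*(-23) = (-1 - 20 + 10)*(-23) = -11*(-23) = 253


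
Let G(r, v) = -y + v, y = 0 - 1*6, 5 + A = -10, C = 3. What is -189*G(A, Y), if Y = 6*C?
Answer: -4536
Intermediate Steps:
A = -15 (A = -5 - 10 = -15)
Y = 18 (Y = 6*3 = 18)
y = -6 (y = 0 - 6 = -6)
G(r, v) = 6 + v (G(r, v) = -1*(-6) + v = 6 + v)
-189*G(A, Y) = -189*(6 + 18) = -189*24 = -4536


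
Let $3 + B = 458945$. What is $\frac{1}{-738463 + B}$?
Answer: $- \frac{1}{279521} \approx -3.5775 \cdot 10^{-6}$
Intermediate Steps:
$B = 458942$ ($B = -3 + 458945 = 458942$)
$\frac{1}{-738463 + B} = \frac{1}{-738463 + 458942} = \frac{1}{-279521} = - \frac{1}{279521}$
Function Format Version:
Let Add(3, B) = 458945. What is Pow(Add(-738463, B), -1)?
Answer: Rational(-1, 279521) ≈ -3.5775e-6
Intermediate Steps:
B = 458942 (B = Add(-3, 458945) = 458942)
Pow(Add(-738463, B), -1) = Pow(Add(-738463, 458942), -1) = Pow(-279521, -1) = Rational(-1, 279521)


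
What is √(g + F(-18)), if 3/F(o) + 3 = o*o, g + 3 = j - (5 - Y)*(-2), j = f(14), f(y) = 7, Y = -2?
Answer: √206189/107 ≈ 4.2437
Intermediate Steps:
j = 7
g = 18 (g = -3 + (7 - (5 - 1*(-2))*(-2)) = -3 + (7 - (5 + 2)*(-2)) = -3 + (7 - 7*(-2)) = -3 + (7 - (-14)) = -3 + (7 - 1*(-14)) = -3 + (7 + 14) = -3 + 21 = 18)
F(o) = 3/(-3 + o²) (F(o) = 3/(-3 + o*o) = 3/(-3 + o²))
√(g + F(-18)) = √(18 + 3/(-3 + (-18)²)) = √(18 + 3/(-3 + 324)) = √(18 + 3/321) = √(18 + 3*(1/321)) = √(18 + 1/107) = √(1927/107) = √206189/107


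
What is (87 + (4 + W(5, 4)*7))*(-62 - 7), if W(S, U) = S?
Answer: -8694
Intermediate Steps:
(87 + (4 + W(5, 4)*7))*(-62 - 7) = (87 + (4 + 5*7))*(-62 - 7) = (87 + (4 + 35))*(-69) = (87 + 39)*(-69) = 126*(-69) = -8694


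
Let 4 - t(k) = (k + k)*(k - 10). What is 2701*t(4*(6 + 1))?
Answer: -2711804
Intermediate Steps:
t(k) = 4 - 2*k*(-10 + k) (t(k) = 4 - (k + k)*(k - 10) = 4 - 2*k*(-10 + k))
2701*t(4*(6 + 1)) = 2701*(4 - 2*16*(6 + 1)² + 20*(4*(6 + 1))) = 2701*(4 - 2*(4*7)² + 20*(4*7)) = 2701*(4 - 2*28² + 20*28) = 2701*(4 - 2*784 + 560) = 2701*(4 - 1568 + 560) = 2701*(-1004) = -2711804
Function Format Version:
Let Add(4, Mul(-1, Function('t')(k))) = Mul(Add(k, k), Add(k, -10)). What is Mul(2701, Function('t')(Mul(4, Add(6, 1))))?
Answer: -2711804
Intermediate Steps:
Function('t')(k) = Add(4, Mul(-2, k, Add(-10, k))) (Function('t')(k) = Add(4, Mul(-1, Mul(Add(k, k), Add(k, -10)))) = Add(4, Mul(-1, Mul(Mul(2, k), Add(-10, k)))) = Add(4, Mul(-1, Mul(2, k, Add(-10, k)))) = Add(4, Mul(-2, k, Add(-10, k))))
Mul(2701, Function('t')(Mul(4, Add(6, 1)))) = Mul(2701, Add(4, Mul(-2, Pow(Mul(4, Add(6, 1)), 2)), Mul(20, Mul(4, Add(6, 1))))) = Mul(2701, Add(4, Mul(-2, Pow(Mul(4, 7), 2)), Mul(20, Mul(4, 7)))) = Mul(2701, Add(4, Mul(-2, Pow(28, 2)), Mul(20, 28))) = Mul(2701, Add(4, Mul(-2, 784), 560)) = Mul(2701, Add(4, -1568, 560)) = Mul(2701, -1004) = -2711804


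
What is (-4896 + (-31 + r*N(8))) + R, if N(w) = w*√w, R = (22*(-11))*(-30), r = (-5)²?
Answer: 2333 + 400*√2 ≈ 2898.7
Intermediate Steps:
r = 25
R = 7260 (R = -242*(-30) = 7260)
N(w) = w^(3/2)
(-4896 + (-31 + r*N(8))) + R = (-4896 + (-31 + 25*8^(3/2))) + 7260 = (-4896 + (-31 + 25*(16*√2))) + 7260 = (-4896 + (-31 + 400*√2)) + 7260 = (-4927 + 400*√2) + 7260 = 2333 + 400*√2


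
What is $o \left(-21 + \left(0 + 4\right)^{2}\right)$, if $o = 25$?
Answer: $-125$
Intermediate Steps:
$o \left(-21 + \left(0 + 4\right)^{2}\right) = 25 \left(-21 + \left(0 + 4\right)^{2}\right) = 25 \left(-21 + 4^{2}\right) = 25 \left(-21 + 16\right) = 25 \left(-5\right) = -125$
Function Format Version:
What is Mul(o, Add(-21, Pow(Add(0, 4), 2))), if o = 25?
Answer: -125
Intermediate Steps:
Mul(o, Add(-21, Pow(Add(0, 4), 2))) = Mul(25, Add(-21, Pow(Add(0, 4), 2))) = Mul(25, Add(-21, Pow(4, 2))) = Mul(25, Add(-21, 16)) = Mul(25, -5) = -125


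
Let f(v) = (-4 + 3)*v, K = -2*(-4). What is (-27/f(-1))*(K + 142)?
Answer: -4050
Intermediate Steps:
K = 8
f(v) = -v
(-27/f(-1))*(K + 142) = (-27/((-1*(-1))))*(8 + 142) = -27/1*150 = -27*1*150 = -27*150 = -4050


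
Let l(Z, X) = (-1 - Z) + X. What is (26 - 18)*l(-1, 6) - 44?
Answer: 4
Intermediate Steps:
l(Z, X) = -1 + X - Z
(26 - 18)*l(-1, 6) - 44 = (26 - 18)*(-1 + 6 - 1*(-1)) - 44 = 8*(-1 + 6 + 1) - 44 = 8*6 - 44 = 48 - 44 = 4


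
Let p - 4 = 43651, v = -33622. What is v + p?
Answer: 10033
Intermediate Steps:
p = 43655 (p = 4 + 43651 = 43655)
v + p = -33622 + 43655 = 10033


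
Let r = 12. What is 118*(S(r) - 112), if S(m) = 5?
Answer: -12626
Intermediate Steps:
118*(S(r) - 112) = 118*(5 - 112) = 118*(-107) = -12626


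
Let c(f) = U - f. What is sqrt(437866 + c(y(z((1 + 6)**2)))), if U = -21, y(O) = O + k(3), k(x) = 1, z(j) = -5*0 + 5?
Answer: sqrt(437839) ≈ 661.69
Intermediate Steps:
z(j) = 5 (z(j) = 0 + 5 = 5)
y(O) = 1 + O (y(O) = O + 1 = 1 + O)
c(f) = -21 - f
sqrt(437866 + c(y(z((1 + 6)**2)))) = sqrt(437866 + (-21 - (1 + 5))) = sqrt(437866 + (-21 - 1*6)) = sqrt(437866 + (-21 - 6)) = sqrt(437866 - 27) = sqrt(437839)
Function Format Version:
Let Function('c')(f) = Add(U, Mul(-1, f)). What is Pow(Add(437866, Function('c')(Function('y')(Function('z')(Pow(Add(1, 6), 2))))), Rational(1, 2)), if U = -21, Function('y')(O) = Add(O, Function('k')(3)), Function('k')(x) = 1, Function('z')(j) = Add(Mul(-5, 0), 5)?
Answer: Pow(437839, Rational(1, 2)) ≈ 661.69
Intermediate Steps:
Function('z')(j) = 5 (Function('z')(j) = Add(0, 5) = 5)
Function('y')(O) = Add(1, O) (Function('y')(O) = Add(O, 1) = Add(1, O))
Function('c')(f) = Add(-21, Mul(-1, f))
Pow(Add(437866, Function('c')(Function('y')(Function('z')(Pow(Add(1, 6), 2))))), Rational(1, 2)) = Pow(Add(437866, Add(-21, Mul(-1, Add(1, 5)))), Rational(1, 2)) = Pow(Add(437866, Add(-21, Mul(-1, 6))), Rational(1, 2)) = Pow(Add(437866, Add(-21, -6)), Rational(1, 2)) = Pow(Add(437866, -27), Rational(1, 2)) = Pow(437839, Rational(1, 2))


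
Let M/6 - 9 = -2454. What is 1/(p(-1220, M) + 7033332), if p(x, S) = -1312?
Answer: 1/7032020 ≈ 1.4221e-7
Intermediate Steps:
M = -14670 (M = 54 + 6*(-2454) = 54 - 14724 = -14670)
1/(p(-1220, M) + 7033332) = 1/(-1312 + 7033332) = 1/7032020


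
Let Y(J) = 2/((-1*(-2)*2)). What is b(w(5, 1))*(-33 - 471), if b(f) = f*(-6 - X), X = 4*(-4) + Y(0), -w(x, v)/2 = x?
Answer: 47880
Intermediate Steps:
w(x, v) = -2*x
Y(J) = ½ (Y(J) = 2/((2*2)) = 2/4 = 2*(¼) = ½)
X = -31/2 (X = 4*(-4) + ½ = -16 + ½ = -31/2 ≈ -15.500)
b(f) = 19*f/2 (b(f) = f*(-6 - 1*(-31/2)) = f*(-6 + 31/2) = f*(19/2) = 19*f/2)
b(w(5, 1))*(-33 - 471) = (19*(-2*5)/2)*(-33 - 471) = ((19/2)*(-10))*(-504) = -95*(-504) = 47880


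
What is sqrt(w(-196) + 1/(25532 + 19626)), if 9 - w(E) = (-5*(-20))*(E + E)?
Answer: sqrt(79956755838634)/45158 ≈ 198.01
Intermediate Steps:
w(E) = 9 - 200*E (w(E) = 9 - (-5*(-20))*(E + E) = 9 - 100*2*E = 9 - 200*E)
sqrt(w(-196) + 1/(25532 + 19626)) = sqrt((9 - 200*(-196)) + 1/(25532 + 19626)) = sqrt((9 + 39200) + 1/45158) = sqrt(39209 + 1/45158) = sqrt(1770600023/45158) = sqrt(79956755838634)/45158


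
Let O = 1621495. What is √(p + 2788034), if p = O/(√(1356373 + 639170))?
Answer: √(137067732268177986 + 119843073955*√221727)/221727 ≈ 1670.1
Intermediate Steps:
p = 1621495*√221727/665181 (p = 1621495/(√(1356373 + 639170)) = 1621495/(√1995543) = 1621495/((3*√221727)) = 1621495*(√221727/665181) = 1621495*√221727/665181 ≈ 1147.8)
√(p + 2788034) = √(1621495*√221727/665181 + 2788034) = √(2788034 + 1621495*√221727/665181)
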